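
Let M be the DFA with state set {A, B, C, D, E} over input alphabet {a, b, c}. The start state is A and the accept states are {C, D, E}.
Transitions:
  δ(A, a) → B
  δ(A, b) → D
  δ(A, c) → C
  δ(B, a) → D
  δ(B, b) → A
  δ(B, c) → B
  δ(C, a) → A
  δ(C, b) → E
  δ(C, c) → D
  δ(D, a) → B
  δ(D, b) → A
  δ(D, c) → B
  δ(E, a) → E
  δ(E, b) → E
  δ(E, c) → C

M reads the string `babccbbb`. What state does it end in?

A --b--> D
D --a--> B
B --b--> A
A --c--> C
C --c--> D
D --b--> A
A --b--> D
D --b--> A

A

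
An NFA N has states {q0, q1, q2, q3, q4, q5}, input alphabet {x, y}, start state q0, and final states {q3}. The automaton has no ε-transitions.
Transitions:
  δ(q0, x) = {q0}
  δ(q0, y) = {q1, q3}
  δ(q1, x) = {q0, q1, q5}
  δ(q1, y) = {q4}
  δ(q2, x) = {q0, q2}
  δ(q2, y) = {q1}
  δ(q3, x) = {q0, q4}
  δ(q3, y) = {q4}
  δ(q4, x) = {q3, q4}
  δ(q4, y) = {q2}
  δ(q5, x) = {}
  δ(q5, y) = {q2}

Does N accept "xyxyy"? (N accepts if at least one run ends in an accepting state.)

Start: {q0}
read x: {q0}
read y: {q1, q3}
read x: {q0, q1, q4, q5}
read y: {q1, q2, q3, q4}
read y: {q1, q2, q4}
Reachable ∩ accepting = {} — empty.

rejected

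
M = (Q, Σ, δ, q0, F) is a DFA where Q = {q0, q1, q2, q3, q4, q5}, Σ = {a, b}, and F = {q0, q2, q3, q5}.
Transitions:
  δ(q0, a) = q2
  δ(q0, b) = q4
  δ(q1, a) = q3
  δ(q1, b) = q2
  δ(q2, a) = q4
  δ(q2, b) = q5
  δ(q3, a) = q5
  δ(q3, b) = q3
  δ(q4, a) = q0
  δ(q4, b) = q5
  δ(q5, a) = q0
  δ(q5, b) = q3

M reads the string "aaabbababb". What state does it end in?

q0 --a--> q2
q2 --a--> q4
q4 --a--> q0
q0 --b--> q4
q4 --b--> q5
q5 --a--> q0
q0 --b--> q4
q4 --a--> q0
q0 --b--> q4
q4 --b--> q5

q5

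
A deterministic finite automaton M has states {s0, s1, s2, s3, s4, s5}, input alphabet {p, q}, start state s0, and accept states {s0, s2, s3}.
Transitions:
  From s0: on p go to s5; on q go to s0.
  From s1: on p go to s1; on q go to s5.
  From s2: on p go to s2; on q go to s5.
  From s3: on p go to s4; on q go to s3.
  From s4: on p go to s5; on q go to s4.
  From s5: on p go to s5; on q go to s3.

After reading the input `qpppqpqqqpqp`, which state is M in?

s0 --q--> s0
s0 --p--> s5
s5 --p--> s5
s5 --p--> s5
s5 --q--> s3
s3 --p--> s4
s4 --q--> s4
s4 --q--> s4
s4 --q--> s4
s4 --p--> s5
s5 --q--> s3
s3 --p--> s4

s4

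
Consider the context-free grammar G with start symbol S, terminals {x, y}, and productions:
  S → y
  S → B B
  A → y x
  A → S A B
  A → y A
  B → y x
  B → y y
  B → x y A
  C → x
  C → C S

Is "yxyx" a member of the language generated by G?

yes

S ⇒ BB ⇒ yxB ⇒ yxyx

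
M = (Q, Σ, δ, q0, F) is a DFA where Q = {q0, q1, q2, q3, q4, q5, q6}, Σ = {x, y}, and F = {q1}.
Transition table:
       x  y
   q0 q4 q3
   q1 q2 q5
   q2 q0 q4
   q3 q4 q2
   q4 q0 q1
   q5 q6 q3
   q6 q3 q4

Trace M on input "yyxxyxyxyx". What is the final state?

q0 --y--> q3
q3 --y--> q2
q2 --x--> q0
q0 --x--> q4
q4 --y--> q1
q1 --x--> q2
q2 --y--> q4
q4 --x--> q0
q0 --y--> q3
q3 --x--> q4

q4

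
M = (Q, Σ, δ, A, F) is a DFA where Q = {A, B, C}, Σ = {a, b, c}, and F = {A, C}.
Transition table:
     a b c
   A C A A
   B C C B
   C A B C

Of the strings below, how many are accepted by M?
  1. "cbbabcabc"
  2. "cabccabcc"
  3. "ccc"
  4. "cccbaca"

"cbbabcabc": rejected
"cabccabcc": rejected
"ccc": accepted
"cccbaca": accepted

2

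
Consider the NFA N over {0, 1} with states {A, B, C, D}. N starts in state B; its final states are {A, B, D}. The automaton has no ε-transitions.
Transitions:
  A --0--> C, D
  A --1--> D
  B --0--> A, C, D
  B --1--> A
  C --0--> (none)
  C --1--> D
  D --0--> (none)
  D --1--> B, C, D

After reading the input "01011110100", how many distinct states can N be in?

2

Start: {B}
read 0: {A, C, D}
read 1: {B, C, D}
read 0: {A, C, D}
read 1: {B, C, D}
read 1: {A, B, C, D}
read 1: {A, B, C, D}
read 1: {A, B, C, D}
read 0: {A, C, D}
read 1: {B, C, D}
read 0: {A, C, D}
read 0: {C, D}
Final reachable set {C, D} has 2 states.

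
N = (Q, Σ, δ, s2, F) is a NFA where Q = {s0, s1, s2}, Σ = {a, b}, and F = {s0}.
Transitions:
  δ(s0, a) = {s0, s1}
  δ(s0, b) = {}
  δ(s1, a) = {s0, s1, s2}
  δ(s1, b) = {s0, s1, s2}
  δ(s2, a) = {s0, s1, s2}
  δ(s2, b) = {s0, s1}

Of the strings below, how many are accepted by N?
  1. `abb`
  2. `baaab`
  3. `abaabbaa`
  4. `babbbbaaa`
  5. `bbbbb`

`abb`: accepted
`baaab`: accepted
`abaabbaa`: accepted
`babbbbaaa`: accepted
`bbbbb`: accepted

5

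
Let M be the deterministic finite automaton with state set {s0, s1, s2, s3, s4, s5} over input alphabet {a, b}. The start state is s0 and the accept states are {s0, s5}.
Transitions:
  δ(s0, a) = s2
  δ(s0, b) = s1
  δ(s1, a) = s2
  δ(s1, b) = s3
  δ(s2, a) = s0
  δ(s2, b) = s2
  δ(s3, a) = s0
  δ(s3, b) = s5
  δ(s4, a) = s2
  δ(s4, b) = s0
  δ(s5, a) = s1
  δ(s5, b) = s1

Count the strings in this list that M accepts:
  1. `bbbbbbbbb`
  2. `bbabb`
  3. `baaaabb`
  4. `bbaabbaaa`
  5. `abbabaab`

2

`bbbbbbbbb`: accepted
`bbabb`: rejected
`baaaabb`: rejected
`bbaabbaaa`: accepted
`abbabaab`: rejected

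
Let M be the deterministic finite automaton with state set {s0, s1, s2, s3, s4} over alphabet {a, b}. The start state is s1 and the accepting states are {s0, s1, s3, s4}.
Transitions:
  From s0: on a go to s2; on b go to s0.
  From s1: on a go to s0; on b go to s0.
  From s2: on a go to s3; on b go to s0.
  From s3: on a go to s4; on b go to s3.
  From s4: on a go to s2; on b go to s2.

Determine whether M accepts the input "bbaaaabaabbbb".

accepted

s1 --b--> s0
s0 --b--> s0
s0 --a--> s2
s2 --a--> s3
s3 --a--> s4
s4 --a--> s2
s2 --b--> s0
s0 --a--> s2
s2 --a--> s3
s3 --b--> s3
s3 --b--> s3
s3 --b--> s3
s3 --b--> s3
End in state s3, which is an accepting state.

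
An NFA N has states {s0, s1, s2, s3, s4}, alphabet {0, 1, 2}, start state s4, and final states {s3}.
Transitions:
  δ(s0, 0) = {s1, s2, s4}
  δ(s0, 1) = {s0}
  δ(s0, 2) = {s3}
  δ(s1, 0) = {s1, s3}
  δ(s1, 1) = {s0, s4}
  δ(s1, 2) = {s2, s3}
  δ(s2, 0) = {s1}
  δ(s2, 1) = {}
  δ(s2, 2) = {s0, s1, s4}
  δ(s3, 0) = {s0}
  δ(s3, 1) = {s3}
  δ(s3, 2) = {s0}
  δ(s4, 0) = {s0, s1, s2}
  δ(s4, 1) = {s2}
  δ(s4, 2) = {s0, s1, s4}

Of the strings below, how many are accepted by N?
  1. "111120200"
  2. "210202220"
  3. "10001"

2

"111120200": rejected
"210202220": accepted
"10001": accepted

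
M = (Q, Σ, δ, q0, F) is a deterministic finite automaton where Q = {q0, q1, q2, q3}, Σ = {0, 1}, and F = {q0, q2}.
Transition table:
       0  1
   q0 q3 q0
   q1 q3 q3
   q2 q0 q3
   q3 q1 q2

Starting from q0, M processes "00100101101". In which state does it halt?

q0 --0--> q3
q3 --0--> q1
q1 --1--> q3
q3 --0--> q1
q1 --0--> q3
q3 --1--> q2
q2 --0--> q0
q0 --1--> q0
q0 --1--> q0
q0 --0--> q3
q3 --1--> q2

q2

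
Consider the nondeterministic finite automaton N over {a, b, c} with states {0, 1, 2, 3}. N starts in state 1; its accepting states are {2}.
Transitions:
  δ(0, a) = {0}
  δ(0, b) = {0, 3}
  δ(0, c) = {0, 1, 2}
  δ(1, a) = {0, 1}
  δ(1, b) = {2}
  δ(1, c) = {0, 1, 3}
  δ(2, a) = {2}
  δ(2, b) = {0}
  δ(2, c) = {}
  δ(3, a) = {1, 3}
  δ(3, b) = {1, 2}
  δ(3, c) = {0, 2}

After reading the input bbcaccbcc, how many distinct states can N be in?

4

Start: {1}
read b: {2}
read b: {0}
read c: {0, 1, 2}
read a: {0, 1, 2}
read c: {0, 1, 2, 3}
read c: {0, 1, 2, 3}
read b: {0, 1, 2, 3}
read c: {0, 1, 2, 3}
read c: {0, 1, 2, 3}
Final reachable set {0, 1, 2, 3} has 4 states.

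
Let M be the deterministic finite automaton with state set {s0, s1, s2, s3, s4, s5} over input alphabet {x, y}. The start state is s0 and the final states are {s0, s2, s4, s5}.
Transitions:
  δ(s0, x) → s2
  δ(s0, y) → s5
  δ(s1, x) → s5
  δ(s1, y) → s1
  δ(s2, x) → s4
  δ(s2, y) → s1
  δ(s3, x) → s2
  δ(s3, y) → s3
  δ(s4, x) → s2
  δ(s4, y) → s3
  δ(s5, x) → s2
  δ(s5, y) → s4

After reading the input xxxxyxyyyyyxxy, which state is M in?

s1

s0 --x--> s2
s2 --x--> s4
s4 --x--> s2
s2 --x--> s4
s4 --y--> s3
s3 --x--> s2
s2 --y--> s1
s1 --y--> s1
s1 --y--> s1
s1 --y--> s1
s1 --y--> s1
s1 --x--> s5
s5 --x--> s2
s2 --y--> s1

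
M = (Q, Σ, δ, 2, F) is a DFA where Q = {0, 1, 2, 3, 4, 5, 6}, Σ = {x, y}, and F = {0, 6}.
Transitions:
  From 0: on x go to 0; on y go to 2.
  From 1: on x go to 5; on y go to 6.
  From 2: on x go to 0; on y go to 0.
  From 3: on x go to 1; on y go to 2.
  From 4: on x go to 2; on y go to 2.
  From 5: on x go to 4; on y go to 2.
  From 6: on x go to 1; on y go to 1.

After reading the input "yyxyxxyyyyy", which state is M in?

2 --y--> 0
0 --y--> 2
2 --x--> 0
0 --y--> 2
2 --x--> 0
0 --x--> 0
0 --y--> 2
2 --y--> 0
0 --y--> 2
2 --y--> 0
0 --y--> 2

2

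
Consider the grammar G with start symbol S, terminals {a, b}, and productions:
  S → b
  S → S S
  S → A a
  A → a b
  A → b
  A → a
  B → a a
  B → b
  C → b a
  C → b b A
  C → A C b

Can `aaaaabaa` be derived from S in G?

no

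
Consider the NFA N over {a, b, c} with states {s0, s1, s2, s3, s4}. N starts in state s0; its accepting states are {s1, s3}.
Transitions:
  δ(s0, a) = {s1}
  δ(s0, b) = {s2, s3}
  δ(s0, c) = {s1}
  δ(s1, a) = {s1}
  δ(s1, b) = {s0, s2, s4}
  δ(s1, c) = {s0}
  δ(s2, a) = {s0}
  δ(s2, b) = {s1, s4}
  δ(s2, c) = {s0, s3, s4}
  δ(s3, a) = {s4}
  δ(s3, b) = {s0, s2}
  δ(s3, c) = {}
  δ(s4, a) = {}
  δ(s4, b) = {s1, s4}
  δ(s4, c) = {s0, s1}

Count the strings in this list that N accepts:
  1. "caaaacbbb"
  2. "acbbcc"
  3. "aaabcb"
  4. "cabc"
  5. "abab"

"caaaacbbb": accepted
"acbbcc": accepted
"aaabcb": accepted
"cabc": accepted
"abab": accepted

5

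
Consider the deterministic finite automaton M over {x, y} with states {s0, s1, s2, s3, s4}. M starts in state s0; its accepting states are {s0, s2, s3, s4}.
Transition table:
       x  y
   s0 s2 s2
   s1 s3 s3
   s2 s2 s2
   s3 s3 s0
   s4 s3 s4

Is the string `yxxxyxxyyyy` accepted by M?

s0 --y--> s2
s2 --x--> s2
s2 --x--> s2
s2 --x--> s2
s2 --y--> s2
s2 --x--> s2
s2 --x--> s2
s2 --y--> s2
s2 --y--> s2
s2 --y--> s2
s2 --y--> s2
End in state s2, which is an accepting state.

accepted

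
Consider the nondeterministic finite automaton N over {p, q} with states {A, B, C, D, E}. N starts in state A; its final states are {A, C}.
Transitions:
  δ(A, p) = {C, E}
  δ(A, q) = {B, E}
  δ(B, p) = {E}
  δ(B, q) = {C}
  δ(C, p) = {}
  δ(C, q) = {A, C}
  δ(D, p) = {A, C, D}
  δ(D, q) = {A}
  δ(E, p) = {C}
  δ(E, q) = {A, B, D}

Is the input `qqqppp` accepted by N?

Start: {A}
read q: {B, E}
read q: {A, B, C, D}
read q: {A, B, C, E}
read p: {C, E}
read p: {C}
read p: {}
Reachable ∩ accepting = {} — empty.

rejected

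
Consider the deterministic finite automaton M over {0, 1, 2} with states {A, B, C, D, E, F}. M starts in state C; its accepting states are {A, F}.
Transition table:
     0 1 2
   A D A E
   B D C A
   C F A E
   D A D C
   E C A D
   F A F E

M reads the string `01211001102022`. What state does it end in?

C --0--> F
F --1--> F
F --2--> E
E --1--> A
A --1--> A
A --0--> D
D --0--> A
A --1--> A
A --1--> A
A --0--> D
D --2--> C
C --0--> F
F --2--> E
E --2--> D

D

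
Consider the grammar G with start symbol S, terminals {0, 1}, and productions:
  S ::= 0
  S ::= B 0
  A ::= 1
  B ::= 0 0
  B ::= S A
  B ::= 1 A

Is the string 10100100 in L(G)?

no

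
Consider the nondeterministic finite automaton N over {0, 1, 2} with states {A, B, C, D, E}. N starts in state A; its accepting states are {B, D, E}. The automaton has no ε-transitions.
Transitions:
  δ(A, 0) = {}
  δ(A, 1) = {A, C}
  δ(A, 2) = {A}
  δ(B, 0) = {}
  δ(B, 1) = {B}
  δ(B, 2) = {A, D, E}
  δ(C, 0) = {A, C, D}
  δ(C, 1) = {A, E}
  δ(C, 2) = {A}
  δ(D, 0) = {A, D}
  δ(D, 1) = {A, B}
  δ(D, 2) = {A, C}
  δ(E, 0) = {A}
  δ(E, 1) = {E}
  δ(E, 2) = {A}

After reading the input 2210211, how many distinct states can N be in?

Start: {A}
read 2: {A}
read 2: {A}
read 1: {A, C}
read 0: {A, C, D}
read 2: {A, C}
read 1: {A, C, E}
read 1: {A, C, E}
Final reachable set {A, C, E} has 3 states.

3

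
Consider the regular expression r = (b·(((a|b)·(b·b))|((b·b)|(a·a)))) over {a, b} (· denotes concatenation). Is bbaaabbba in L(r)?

no

No split of bbaaabbba into u·v has b matching u and (((a|b)·(b·b))|((b·b)|(a·a))) matching v.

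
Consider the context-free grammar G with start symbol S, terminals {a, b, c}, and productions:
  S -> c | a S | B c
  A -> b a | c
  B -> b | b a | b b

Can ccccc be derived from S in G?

no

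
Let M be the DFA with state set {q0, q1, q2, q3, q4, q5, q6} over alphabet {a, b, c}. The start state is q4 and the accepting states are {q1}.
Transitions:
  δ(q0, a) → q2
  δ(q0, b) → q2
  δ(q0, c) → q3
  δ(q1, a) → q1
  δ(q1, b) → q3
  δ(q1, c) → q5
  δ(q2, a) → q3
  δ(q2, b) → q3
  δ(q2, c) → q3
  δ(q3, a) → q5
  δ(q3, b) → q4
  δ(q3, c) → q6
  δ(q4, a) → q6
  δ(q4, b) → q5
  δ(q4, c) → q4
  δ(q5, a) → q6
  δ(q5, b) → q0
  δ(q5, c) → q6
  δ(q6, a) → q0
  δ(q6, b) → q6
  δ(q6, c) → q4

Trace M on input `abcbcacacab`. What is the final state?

q4 --a--> q6
q6 --b--> q6
q6 --c--> q4
q4 --b--> q5
q5 --c--> q6
q6 --a--> q0
q0 --c--> q3
q3 --a--> q5
q5 --c--> q6
q6 --a--> q0
q0 --b--> q2

q2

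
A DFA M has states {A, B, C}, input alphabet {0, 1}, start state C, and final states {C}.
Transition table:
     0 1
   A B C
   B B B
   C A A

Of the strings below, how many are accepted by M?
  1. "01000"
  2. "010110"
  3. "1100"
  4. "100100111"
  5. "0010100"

"01000": rejected
"010110": rejected
"1100": rejected
"100100111": rejected
"0010100": rejected

0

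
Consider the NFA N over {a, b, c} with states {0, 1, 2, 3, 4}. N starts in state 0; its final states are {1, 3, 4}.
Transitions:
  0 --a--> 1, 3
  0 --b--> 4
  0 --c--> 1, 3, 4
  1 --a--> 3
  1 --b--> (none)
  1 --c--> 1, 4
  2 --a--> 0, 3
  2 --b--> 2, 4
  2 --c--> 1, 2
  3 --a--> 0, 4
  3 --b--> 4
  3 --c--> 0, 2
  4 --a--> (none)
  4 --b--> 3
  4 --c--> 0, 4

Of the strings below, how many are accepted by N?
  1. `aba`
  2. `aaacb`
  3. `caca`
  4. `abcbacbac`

`aba`: rejected
`aaacb`: accepted
`caca`: accepted
`abcbacbac`: accepted

3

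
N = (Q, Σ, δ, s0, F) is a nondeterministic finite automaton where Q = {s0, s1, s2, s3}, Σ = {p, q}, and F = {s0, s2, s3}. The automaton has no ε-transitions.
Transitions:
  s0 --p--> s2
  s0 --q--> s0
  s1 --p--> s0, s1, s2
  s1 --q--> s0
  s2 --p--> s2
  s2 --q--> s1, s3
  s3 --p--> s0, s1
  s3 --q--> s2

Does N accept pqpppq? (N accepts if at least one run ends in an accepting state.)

accepted

Start: {s0}
read p: {s2}
read q: {s1, s3}
read p: {s0, s1, s2}
read p: {s0, s1, s2}
read p: {s0, s1, s2}
read q: {s0, s1, s3}
Reachable ∩ accepting = {s0, s3} — nonempty.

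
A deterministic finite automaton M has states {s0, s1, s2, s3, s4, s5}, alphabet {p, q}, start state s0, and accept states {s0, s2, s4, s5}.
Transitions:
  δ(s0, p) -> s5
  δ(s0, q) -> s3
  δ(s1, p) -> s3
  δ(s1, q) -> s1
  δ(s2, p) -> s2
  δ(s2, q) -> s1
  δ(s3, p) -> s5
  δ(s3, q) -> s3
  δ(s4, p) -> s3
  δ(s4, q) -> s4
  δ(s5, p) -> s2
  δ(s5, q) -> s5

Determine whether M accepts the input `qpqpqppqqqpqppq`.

s0 --q--> s3
s3 --p--> s5
s5 --q--> s5
s5 --p--> s2
s2 --q--> s1
s1 --p--> s3
s3 --p--> s5
s5 --q--> s5
s5 --q--> s5
s5 --q--> s5
s5 --p--> s2
s2 --q--> s1
s1 --p--> s3
s3 --p--> s5
s5 --q--> s5
End in state s5, which is an accepting state.

accepted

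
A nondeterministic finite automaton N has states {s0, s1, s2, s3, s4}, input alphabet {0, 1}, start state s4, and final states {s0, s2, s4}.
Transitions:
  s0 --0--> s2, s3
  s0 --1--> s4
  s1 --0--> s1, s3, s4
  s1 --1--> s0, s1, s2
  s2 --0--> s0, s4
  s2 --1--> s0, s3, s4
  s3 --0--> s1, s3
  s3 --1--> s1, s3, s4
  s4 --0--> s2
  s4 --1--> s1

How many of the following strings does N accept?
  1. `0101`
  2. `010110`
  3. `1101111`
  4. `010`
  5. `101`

`0101`: accepted
`010110`: accepted
`1101111`: accepted
`010`: accepted
`101`: accepted

5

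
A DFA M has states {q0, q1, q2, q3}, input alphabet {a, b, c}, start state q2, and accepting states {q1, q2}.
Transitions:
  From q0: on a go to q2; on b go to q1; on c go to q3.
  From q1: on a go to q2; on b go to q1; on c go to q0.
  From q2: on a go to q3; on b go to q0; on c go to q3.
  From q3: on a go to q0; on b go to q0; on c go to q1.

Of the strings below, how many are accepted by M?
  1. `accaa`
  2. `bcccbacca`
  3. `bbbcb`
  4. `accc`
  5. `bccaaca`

`accaa`: rejected
`bcccbacca`: accepted
`bbbcb`: accepted
`accc`: rejected
`bccaaca`: accepted

3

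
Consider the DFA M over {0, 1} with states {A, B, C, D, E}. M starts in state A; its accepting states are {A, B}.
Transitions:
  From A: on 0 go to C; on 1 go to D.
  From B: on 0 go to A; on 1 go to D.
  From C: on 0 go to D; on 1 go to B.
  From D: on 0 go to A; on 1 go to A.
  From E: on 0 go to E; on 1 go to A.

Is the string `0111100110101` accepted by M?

A --0--> C
C --1--> B
B --1--> D
D --1--> A
A --1--> D
D --0--> A
A --0--> C
C --1--> B
B --1--> D
D --0--> A
A --1--> D
D --0--> A
A --1--> D
End in state D, which is not an accepting state.

rejected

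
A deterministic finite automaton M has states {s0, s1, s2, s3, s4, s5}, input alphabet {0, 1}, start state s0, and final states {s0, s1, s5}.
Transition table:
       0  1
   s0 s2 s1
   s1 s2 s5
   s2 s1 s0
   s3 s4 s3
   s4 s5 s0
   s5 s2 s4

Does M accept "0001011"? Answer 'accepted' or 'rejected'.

s0 --0--> s2
s2 --0--> s1
s1 --0--> s2
s2 --1--> s0
s0 --0--> s2
s2 --1--> s0
s0 --1--> s1
End in state s1, which is an accepting state.

accepted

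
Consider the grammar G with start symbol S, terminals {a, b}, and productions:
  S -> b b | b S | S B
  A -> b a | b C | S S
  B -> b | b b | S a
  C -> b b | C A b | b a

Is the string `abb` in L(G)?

no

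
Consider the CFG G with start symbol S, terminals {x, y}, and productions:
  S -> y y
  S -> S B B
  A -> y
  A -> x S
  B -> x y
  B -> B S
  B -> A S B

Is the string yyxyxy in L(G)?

yes

S ⇒ SBB ⇒ yyBB ⇒ yyxyB ⇒ yyxyxy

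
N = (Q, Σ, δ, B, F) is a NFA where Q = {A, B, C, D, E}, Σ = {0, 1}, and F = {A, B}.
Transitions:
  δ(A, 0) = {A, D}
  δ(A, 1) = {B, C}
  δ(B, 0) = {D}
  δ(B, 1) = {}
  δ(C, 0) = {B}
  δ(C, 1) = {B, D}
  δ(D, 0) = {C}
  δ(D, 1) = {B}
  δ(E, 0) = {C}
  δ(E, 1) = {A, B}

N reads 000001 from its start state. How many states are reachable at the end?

2

Start: {B}
read 0: {D}
read 0: {C}
read 0: {B}
read 0: {D}
read 0: {C}
read 1: {B, D}
Final reachable set {B, D} has 2 states.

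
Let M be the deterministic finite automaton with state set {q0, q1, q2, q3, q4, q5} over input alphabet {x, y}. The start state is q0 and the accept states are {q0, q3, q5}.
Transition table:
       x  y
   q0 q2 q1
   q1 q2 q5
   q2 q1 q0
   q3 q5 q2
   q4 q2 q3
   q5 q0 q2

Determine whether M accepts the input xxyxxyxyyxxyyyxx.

q0 --x--> q2
q2 --x--> q1
q1 --y--> q5
q5 --x--> q0
q0 --x--> q2
q2 --y--> q0
q0 --x--> q2
q2 --y--> q0
q0 --y--> q1
q1 --x--> q2
q2 --x--> q1
q1 --y--> q5
q5 --y--> q2
q2 --y--> q0
q0 --x--> q2
q2 --x--> q1
End in state q1, which is not an accepting state.

rejected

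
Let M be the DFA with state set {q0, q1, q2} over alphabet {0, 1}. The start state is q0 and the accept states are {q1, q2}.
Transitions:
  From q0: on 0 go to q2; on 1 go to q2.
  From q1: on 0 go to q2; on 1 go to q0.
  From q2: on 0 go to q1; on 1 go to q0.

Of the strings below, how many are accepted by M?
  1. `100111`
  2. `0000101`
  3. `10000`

`100111`: rejected
`0000101`: rejected
`10000`: accepted

1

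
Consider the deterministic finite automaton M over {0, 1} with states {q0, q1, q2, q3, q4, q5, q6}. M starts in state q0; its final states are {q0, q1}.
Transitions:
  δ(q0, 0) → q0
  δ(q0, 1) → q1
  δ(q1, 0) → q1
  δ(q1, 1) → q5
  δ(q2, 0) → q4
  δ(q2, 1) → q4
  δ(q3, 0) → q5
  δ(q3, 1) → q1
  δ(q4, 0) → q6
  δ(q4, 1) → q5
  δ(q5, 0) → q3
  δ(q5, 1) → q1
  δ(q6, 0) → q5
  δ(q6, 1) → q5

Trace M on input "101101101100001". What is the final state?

q5

q0 --1--> q1
q1 --0--> q1
q1 --1--> q5
q5 --1--> q1
q1 --0--> q1
q1 --1--> q5
q5 --1--> q1
q1 --0--> q1
q1 --1--> q5
q5 --1--> q1
q1 --0--> q1
q1 --0--> q1
q1 --0--> q1
q1 --0--> q1
q1 --1--> q5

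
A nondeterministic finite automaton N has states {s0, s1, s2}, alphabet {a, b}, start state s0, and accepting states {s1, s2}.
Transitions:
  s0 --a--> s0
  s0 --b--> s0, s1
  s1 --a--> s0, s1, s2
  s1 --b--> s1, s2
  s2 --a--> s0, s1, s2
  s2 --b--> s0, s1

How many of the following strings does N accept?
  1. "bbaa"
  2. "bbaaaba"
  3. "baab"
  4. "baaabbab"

4

"bbaa": accepted
"bbaaaba": accepted
"baab": accepted
"baaabbab": accepted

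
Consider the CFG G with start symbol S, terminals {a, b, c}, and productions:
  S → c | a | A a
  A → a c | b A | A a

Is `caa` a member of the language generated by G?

no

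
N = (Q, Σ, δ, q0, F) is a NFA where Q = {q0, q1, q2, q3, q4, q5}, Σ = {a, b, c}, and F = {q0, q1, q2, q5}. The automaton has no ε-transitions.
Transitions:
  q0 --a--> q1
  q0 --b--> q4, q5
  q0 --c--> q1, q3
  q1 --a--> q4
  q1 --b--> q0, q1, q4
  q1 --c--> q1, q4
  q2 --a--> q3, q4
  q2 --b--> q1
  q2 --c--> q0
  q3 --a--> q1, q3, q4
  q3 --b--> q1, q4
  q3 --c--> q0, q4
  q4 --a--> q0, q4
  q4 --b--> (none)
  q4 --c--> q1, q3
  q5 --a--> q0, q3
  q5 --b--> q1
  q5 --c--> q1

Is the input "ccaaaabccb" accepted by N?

Start: {q0}
read c: {q1, q3}
read c: {q0, q1, q4}
read a: {q0, q1, q4}
read a: {q0, q1, q4}
read a: {q0, q1, q4}
read a: {q0, q1, q4}
read b: {q0, q1, q4, q5}
read c: {q1, q3, q4}
read c: {q0, q1, q3, q4}
read b: {q0, q1, q4, q5}
Reachable ∩ accepting = {q0, q1, q5} — nonempty.

accepted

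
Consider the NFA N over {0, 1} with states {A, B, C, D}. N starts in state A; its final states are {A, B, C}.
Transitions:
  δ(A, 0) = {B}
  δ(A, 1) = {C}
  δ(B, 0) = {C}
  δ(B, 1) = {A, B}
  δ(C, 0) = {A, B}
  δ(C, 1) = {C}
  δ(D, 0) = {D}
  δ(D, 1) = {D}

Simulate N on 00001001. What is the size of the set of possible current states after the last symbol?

3

Start: {A}
read 0: {B}
read 0: {C}
read 0: {A, B}
read 0: {B, C}
read 1: {A, B, C}
read 0: {A, B, C}
read 0: {A, B, C}
read 1: {A, B, C}
Final reachable set {A, B, C} has 3 states.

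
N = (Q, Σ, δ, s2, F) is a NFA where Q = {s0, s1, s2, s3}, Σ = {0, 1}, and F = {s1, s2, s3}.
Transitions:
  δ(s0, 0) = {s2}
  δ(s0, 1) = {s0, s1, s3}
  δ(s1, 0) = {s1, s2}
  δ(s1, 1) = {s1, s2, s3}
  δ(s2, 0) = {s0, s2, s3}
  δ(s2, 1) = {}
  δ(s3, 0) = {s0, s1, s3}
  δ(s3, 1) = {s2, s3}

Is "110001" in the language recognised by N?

rejected

Start: {s2}
read 1: {}
The reachable set is empty and stays empty for the remaining 5 symbols.
Reachable ∩ accepting = {} — empty.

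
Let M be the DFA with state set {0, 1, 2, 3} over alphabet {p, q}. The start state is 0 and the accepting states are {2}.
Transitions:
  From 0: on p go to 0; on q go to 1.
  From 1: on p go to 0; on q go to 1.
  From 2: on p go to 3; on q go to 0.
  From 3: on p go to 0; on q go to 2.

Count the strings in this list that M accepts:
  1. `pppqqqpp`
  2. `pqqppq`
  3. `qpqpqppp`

`pppqqqpp`: rejected
`pqqppq`: rejected
`qpqpqppp`: rejected

0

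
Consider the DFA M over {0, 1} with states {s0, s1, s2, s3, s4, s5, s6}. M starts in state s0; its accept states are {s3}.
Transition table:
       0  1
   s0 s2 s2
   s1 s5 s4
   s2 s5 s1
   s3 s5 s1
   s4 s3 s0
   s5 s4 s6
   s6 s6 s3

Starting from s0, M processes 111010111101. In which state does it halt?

s0 --1--> s2
s2 --1--> s1
s1 --1--> s4
s4 --0--> s3
s3 --1--> s1
s1 --0--> s5
s5 --1--> s6
s6 --1--> s3
s3 --1--> s1
s1 --1--> s4
s4 --0--> s3
s3 --1--> s1

s1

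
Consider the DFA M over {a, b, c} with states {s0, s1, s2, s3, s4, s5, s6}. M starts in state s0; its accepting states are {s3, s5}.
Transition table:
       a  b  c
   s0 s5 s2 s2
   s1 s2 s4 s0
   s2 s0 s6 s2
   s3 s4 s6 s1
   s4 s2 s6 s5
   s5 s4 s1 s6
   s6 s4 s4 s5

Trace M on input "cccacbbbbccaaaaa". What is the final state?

s4

s0 --c--> s2
s2 --c--> s2
s2 --c--> s2
s2 --a--> s0
s0 --c--> s2
s2 --b--> s6
s6 --b--> s4
s4 --b--> s6
s6 --b--> s4
s4 --c--> s5
s5 --c--> s6
s6 --a--> s4
s4 --a--> s2
s2 --a--> s0
s0 --a--> s5
s5 --a--> s4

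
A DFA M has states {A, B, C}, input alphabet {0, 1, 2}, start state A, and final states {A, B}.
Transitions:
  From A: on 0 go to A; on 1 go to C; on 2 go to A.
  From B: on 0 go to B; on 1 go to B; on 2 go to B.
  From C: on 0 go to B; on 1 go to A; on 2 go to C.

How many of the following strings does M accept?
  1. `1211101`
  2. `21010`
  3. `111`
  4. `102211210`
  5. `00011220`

3

`1211101`: rejected
`21010`: accepted
`111`: rejected
`102211210`: accepted
`00011220`: accepted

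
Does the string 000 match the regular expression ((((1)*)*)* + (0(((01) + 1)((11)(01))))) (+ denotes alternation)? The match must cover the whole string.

Neither (((1)*)*)* nor (0(((01)+1)((11)(01)))) matches 000.

no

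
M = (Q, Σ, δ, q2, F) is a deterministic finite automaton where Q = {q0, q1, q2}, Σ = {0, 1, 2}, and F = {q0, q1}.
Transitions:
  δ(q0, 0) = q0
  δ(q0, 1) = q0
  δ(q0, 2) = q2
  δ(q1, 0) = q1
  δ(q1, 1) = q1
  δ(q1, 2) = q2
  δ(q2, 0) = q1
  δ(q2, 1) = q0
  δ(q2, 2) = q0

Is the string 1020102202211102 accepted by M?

q2 --1--> q0
q0 --0--> q0
q0 --2--> q2
q2 --0--> q1
q1 --1--> q1
q1 --0--> q1
q1 --2--> q2
q2 --2--> q0
q0 --0--> q0
q0 --2--> q2
q2 --2--> q0
q0 --1--> q0
q0 --1--> q0
q0 --1--> q0
q0 --0--> q0
q0 --2--> q2
End in state q2, which is not an accepting state.

rejected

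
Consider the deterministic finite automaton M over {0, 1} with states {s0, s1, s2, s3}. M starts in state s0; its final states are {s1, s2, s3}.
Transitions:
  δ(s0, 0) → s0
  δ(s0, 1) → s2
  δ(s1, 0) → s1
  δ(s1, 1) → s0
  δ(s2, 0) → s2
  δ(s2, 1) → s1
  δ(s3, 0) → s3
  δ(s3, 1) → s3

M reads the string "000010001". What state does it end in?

s0 --0--> s0
s0 --0--> s0
s0 --0--> s0
s0 --0--> s0
s0 --1--> s2
s2 --0--> s2
s2 --0--> s2
s2 --0--> s2
s2 --1--> s1

s1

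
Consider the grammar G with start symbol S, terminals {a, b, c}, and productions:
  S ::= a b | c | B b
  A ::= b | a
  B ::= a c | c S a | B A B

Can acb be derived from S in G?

yes

S ⇒ Bb ⇒ acb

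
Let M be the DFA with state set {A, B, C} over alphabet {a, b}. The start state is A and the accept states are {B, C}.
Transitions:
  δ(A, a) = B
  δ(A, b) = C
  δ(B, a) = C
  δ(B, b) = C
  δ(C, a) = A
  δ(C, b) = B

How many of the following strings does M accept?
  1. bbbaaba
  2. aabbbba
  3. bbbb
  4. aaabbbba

bbbaaba: rejected
aabbbba: rejected
bbbb: accepted
aaabbbba: accepted

2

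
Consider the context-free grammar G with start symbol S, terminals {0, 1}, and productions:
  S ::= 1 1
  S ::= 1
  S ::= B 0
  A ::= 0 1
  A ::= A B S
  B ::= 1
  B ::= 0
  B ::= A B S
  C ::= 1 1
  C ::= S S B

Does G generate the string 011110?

yes

S ⇒ B0 ⇒ ABS0 ⇒ 01BS0 ⇒ 011S0 ⇒ 011110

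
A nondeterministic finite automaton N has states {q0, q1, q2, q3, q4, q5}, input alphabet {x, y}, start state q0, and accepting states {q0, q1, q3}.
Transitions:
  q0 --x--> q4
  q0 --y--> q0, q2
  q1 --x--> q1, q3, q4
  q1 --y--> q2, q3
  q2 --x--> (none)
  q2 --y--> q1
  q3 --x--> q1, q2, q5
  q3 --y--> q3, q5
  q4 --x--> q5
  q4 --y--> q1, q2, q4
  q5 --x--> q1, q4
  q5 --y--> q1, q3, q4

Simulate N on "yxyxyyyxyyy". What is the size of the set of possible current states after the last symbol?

Start: {q0}
read y: {q0, q2}
read x: {q4}
read y: {q1, q2, q4}
read x: {q1, q3, q4, q5}
read y: {q1, q2, q3, q4, q5}
read y: {q1, q2, q3, q4, q5}
read y: {q1, q2, q3, q4, q5}
read x: {q1, q2, q3, q4, q5}
read y: {q1, q2, q3, q4, q5}
read y: {q1, q2, q3, q4, q5}
read y: {q1, q2, q3, q4, q5}
Final reachable set {q1, q2, q3, q4, q5} has 5 states.

5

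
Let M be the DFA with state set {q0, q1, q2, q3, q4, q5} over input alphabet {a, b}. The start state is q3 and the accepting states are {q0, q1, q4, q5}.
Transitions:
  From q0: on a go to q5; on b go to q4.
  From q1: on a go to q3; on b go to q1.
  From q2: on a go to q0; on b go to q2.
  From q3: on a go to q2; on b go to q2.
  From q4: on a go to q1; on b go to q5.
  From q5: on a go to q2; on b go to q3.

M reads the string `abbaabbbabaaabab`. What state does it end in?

q3 --a--> q2
q2 --b--> q2
q2 --b--> q2
q2 --a--> q0
q0 --a--> q5
q5 --b--> q3
q3 --b--> q2
q2 --b--> q2
q2 --a--> q0
q0 --b--> q4
q4 --a--> q1
q1 --a--> q3
q3 --a--> q2
q2 --b--> q2
q2 --a--> q0
q0 --b--> q4

q4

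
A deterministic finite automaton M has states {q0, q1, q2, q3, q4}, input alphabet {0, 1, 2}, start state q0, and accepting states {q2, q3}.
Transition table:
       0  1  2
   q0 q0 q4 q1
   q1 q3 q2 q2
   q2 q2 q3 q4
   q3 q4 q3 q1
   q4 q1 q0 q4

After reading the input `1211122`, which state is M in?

q0 --1--> q4
q4 --2--> q4
q4 --1--> q0
q0 --1--> q4
q4 --1--> q0
q0 --2--> q1
q1 --2--> q2

q2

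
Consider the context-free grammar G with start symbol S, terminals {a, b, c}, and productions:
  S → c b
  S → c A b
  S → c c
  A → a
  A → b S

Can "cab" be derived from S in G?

S ⇒ cAb ⇒ cab

yes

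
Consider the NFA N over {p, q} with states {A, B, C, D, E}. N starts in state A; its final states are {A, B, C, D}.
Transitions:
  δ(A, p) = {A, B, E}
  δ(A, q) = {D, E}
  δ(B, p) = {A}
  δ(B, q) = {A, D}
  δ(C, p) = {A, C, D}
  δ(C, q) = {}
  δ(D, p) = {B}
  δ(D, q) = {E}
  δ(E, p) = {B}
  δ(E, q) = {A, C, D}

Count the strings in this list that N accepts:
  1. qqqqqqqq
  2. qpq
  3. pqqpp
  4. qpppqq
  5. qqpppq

5

qqqqqqqq: accepted
qpq: accepted
pqqpp: accepted
qpppqq: accepted
qqpppq: accepted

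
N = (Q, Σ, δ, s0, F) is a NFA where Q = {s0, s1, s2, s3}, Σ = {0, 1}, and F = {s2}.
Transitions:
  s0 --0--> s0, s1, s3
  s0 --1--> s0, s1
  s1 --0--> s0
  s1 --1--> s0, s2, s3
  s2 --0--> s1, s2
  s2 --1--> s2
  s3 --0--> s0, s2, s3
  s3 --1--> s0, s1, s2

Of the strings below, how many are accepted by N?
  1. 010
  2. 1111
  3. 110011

3

010: accepted
1111: accepted
110011: accepted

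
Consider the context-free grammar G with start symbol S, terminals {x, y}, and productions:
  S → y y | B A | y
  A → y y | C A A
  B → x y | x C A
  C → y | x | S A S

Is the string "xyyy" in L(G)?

S ⇒ BA ⇒ xyA ⇒ xyyy

yes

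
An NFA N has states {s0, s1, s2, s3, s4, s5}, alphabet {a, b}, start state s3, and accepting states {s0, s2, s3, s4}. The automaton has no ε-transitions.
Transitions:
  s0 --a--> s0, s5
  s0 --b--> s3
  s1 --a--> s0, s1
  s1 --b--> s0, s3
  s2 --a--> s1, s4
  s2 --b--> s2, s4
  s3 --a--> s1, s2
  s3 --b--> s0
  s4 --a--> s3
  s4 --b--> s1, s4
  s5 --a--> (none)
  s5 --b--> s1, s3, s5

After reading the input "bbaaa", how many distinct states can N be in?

4

Start: {s3}
read b: {s0}
read b: {s3}
read a: {s1, s2}
read a: {s0, s1, s4}
read a: {s0, s1, s3, s5}
Final reachable set {s0, s1, s3, s5} has 4 states.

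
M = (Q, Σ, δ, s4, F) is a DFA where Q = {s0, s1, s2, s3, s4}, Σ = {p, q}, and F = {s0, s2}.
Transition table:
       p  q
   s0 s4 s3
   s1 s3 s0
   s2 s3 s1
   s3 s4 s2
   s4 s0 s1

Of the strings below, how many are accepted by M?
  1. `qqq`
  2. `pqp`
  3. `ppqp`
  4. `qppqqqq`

`qqq`: rejected
`pqp`: rejected
`ppqp`: rejected
`qppqqqq`: accepted

1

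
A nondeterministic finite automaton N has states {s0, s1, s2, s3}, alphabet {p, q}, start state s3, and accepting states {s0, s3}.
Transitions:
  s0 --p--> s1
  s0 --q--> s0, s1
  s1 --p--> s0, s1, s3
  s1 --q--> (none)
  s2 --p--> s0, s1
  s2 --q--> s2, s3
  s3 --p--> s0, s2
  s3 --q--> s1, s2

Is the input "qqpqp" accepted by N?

accepted

Start: {s3}
read q: {s1, s2}
read q: {s2, s3}
read p: {s0, s1, s2}
read q: {s0, s1, s2, s3}
read p: {s0, s1, s2, s3}
Reachable ∩ accepting = {s0, s3} — nonempty.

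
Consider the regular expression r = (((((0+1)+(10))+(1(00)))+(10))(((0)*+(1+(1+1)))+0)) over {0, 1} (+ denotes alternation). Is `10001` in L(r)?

no

No split of 10001 into u·v has ((((0+1)+(10))+(1(00)))+(10)) matching u and (((0)*+(1+(1+1)))+0) matching v.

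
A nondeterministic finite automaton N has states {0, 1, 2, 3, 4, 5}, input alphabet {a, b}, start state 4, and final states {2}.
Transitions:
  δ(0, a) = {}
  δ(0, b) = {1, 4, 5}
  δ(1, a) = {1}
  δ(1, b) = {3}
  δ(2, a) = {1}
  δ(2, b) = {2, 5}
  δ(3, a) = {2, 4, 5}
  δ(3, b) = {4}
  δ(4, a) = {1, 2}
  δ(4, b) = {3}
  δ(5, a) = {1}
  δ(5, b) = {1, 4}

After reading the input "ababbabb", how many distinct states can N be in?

5

Start: {4}
read a: {1, 2}
read b: {2, 3, 5}
read a: {1, 2, 4, 5}
read b: {1, 2, 3, 4, 5}
read b: {1, 2, 3, 4, 5}
read a: {1, 2, 4, 5}
read b: {1, 2, 3, 4, 5}
read b: {1, 2, 3, 4, 5}
Final reachable set {1, 2, 3, 4, 5} has 5 states.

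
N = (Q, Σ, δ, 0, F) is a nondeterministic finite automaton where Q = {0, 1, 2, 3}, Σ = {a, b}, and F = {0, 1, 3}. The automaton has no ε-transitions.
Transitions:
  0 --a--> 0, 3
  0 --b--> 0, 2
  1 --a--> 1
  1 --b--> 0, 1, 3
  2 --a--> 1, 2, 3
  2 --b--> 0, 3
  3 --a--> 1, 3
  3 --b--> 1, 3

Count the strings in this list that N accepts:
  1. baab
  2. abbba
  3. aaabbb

baab: accepted
abbba: accepted
aaabbb: accepted

3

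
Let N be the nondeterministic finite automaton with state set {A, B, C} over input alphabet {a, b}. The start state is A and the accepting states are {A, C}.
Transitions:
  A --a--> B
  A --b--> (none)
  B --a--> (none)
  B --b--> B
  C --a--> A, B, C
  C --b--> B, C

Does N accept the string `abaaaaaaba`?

Start: {A}
read a: {B}
read b: {B}
read a: {}
The reachable set is empty and stays empty for the remaining 7 symbols.
Reachable ∩ accepting = {} — empty.

rejected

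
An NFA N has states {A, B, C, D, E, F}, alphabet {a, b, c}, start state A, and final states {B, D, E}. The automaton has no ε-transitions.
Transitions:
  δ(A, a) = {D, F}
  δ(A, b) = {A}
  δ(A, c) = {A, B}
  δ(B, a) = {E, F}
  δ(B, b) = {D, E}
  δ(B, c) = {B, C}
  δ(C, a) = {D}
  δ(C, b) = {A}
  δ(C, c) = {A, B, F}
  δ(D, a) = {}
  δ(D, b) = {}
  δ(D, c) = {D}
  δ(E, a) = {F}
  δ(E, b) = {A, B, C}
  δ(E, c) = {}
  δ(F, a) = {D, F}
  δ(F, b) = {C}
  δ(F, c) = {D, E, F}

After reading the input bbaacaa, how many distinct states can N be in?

2

Start: {A}
read b: {A}
read b: {A}
read a: {D, F}
read a: {D, F}
read c: {D, E, F}
read a: {D, F}
read a: {D, F}
Final reachable set {D, F} has 2 states.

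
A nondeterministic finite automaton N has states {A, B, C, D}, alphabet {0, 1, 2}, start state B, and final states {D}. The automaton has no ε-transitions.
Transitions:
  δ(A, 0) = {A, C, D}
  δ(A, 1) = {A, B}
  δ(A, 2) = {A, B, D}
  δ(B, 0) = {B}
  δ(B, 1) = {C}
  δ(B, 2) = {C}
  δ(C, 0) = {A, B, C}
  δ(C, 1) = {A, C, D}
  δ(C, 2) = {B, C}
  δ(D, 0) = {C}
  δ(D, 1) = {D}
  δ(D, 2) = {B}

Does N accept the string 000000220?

Start: {B}
read 0: {B}
read 0: {B}
read 0: {B}
read 0: {B}
read 0: {B}
read 0: {B}
read 2: {C}
read 2: {B, C}
read 0: {A, B, C}
Reachable ∩ accepting = {} — empty.

rejected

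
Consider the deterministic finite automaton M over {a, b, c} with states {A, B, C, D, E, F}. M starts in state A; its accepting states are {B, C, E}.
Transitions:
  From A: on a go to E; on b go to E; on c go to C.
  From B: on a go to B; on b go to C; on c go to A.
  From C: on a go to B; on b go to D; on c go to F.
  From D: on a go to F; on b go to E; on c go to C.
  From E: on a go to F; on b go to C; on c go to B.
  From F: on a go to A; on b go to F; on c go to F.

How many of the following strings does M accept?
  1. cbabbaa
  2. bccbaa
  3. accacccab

cbabbaa: accepted
bccbaa: rejected
accacccab: accepted

2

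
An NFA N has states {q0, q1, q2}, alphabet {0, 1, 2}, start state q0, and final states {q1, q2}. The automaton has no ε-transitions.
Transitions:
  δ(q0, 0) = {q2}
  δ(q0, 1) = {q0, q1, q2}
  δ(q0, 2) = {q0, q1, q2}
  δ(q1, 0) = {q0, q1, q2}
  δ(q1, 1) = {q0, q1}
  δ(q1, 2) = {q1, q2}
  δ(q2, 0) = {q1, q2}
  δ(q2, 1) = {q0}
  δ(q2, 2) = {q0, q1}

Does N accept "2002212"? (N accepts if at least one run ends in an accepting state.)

Start: {q0}
read 2: {q0, q1, q2}
read 0: {q0, q1, q2}
read 0: {q0, q1, q2}
read 2: {q0, q1, q2}
read 2: {q0, q1, q2}
read 1: {q0, q1, q2}
read 2: {q0, q1, q2}
Reachable ∩ accepting = {q1, q2} — nonempty.

accepted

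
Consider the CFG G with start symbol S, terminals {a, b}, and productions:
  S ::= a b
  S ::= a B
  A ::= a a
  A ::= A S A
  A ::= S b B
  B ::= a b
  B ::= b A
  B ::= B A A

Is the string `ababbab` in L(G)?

yes

S ⇒ aB ⇒ abA ⇒ abSbB ⇒ ababbB ⇒ ababbab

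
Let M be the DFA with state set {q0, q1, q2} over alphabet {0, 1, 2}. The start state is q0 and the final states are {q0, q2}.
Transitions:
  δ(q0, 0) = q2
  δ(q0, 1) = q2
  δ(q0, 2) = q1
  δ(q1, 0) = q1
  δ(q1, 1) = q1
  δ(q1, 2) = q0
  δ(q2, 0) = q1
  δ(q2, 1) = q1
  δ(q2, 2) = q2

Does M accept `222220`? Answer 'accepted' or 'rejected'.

rejected

q0 --2--> q1
q1 --2--> q0
q0 --2--> q1
q1 --2--> q0
q0 --2--> q1
q1 --0--> q1
End in state q1, which is not an accepting state.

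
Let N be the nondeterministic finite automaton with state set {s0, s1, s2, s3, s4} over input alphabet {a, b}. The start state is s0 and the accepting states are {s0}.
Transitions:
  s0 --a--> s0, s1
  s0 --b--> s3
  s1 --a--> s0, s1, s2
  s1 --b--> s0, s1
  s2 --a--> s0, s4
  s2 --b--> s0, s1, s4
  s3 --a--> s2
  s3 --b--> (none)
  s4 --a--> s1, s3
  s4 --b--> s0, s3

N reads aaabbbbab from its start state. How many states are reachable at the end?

4

Start: {s0}
read a: {s0, s1}
read a: {s0, s1, s2}
read a: {s0, s1, s2, s4}
read b: {s0, s1, s3, s4}
read b: {s0, s1, s3}
read b: {s0, s1, s3}
read b: {s0, s1, s3}
read a: {s0, s1, s2}
read b: {s0, s1, s3, s4}
Final reachable set {s0, s1, s3, s4} has 4 states.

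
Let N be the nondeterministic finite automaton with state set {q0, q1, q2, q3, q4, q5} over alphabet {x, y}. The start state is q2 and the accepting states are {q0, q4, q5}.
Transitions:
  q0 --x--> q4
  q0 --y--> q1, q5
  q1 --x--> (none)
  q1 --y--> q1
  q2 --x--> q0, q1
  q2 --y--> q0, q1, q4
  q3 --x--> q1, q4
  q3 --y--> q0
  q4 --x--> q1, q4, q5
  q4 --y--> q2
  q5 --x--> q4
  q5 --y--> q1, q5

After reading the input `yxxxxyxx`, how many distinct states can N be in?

Start: {q2}
read y: {q0, q1, q4}
read x: {q1, q4, q5}
read x: {q1, q4, q5}
read x: {q1, q4, q5}
read x: {q1, q4, q5}
read y: {q1, q2, q5}
read x: {q0, q1, q4}
read x: {q1, q4, q5}
Final reachable set {q1, q4, q5} has 3 states.

3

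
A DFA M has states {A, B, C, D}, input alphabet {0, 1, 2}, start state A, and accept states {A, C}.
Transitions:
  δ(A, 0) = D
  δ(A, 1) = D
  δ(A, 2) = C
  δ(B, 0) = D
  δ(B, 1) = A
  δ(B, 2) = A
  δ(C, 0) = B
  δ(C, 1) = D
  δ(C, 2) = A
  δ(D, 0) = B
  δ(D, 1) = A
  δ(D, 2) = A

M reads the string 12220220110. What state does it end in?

B

A --1--> D
D --2--> A
A --2--> C
C --2--> A
A --0--> D
D --2--> A
A --2--> C
C --0--> B
B --1--> A
A --1--> D
D --0--> B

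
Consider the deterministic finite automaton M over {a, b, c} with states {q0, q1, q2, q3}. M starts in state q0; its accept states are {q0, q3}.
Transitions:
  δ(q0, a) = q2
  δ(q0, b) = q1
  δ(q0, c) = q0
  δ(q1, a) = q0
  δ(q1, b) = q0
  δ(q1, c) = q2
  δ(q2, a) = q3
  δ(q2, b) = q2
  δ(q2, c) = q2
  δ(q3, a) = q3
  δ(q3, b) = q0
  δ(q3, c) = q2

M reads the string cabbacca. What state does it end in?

q0 --c--> q0
q0 --a--> q2
q2 --b--> q2
q2 --b--> q2
q2 --a--> q3
q3 --c--> q2
q2 --c--> q2
q2 --a--> q3

q3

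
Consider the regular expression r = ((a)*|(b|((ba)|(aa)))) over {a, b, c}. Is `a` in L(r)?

yes

The left alternative (a)* matches a.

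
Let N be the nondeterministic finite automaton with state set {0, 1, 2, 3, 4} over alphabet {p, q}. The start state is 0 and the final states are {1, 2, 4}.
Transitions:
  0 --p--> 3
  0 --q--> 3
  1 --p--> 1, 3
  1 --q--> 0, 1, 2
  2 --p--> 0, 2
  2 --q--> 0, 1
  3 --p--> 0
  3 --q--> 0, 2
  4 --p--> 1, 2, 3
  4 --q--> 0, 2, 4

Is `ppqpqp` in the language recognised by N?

rejected

Start: {0}
read p: {3}
read p: {0}
read q: {3}
read p: {0}
read q: {3}
read p: {0}
Reachable ∩ accepting = {} — empty.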